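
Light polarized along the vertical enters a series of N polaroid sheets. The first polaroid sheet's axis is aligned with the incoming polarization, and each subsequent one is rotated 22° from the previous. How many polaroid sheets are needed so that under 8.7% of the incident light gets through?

N = 18

First polarizer is aligned with the polarization: full transmission.
Each further stage multiplies by cos²(22°) = 0.8597.
After N polarizers: T = 0.8597^(N−1). Require T < 0.087 ⇒ N−1 > ln(0.087)/ln(0.8597) = 16.15, so N−1 ≥ 17 and N = 18.
Check: N=18 gives T = 0.0765 < 0.087; N=17 gives T = 0.08898.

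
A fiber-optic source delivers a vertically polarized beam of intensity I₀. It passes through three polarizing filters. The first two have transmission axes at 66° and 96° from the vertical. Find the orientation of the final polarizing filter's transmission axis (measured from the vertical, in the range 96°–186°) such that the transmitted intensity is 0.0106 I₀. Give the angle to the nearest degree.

I₁ = I₀ cos²(66° − 0°) = I₀ cos²(66°) = 0.1654 I₀.
I₂ = I₁ cos²(96° − 66°) = 0.1654 I₀ · cos²(30°) = 0.1241 I₀.
Need I₃/I₀ = 0.0106, so cos²(θ − 96°) = 0.0106 / 0.1241 = 0.08543.
θ − 96° = arccos(√0.08543) = 73.0°, giving θ ≈ 96 + 73.0 = 169.0°.

θ ≈ 169°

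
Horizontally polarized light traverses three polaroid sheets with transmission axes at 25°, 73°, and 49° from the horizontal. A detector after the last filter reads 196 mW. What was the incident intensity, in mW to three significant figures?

I₁ = I₀ cos²(25° − 0°) = I₀ cos²(25°) = 0.8214 I₀.
I₂ = I₁ cos²(73° − 25°) = 0.8214 I₀ · cos²(48°) = 0.3678 I₀.
I₃ = I₂ cos²(49° − 73°) = 0.3678 I₀ · cos²(24°) = 0.3069 I₀.
So 196 mW = 0.3069 I₀, giving I₀ = 196/0.3069 = 638.6 mW.

I₀ ≈ 639 mW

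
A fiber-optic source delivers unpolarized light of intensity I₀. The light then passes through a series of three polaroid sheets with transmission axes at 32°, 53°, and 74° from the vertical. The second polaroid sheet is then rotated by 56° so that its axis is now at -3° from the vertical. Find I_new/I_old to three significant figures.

I_new/I_old ≈ 0.0447

Before rotation:
Unpolarized light through the first polarizer → I₁ = ½ I₀, now polarized at 32°.
I₂ = I₁ cos²(53° − 32°) = 0.5 I₀ · cos²(21°) = 0.4358 I₀.
I₃ = I₂ cos²(74° − 53°) = 0.4358 I₀ · cos²(21°) = 0.3798 I₀.
After rotation:
Unpolarized light through the first polarizer → I₁ = ½ I₀, now polarized at 32°.
I₂ = I₁ cos²(-3° − 32°) = 0.5 I₀ · cos²(35°) = 0.3355 I₀.
I₃ = I₂ cos²(74° + 3°) = 0.3355 I₀ · cos²(77°) = 0.01698 I₀.
Ratio = 0.01698 / 0.3798 = 0.0447.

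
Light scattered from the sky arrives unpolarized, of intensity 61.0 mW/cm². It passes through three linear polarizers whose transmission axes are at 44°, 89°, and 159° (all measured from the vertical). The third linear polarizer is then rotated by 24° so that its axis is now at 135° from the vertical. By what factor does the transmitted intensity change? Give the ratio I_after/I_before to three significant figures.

I_new/I_old ≈ 4.13

Before rotation:
Unpolarized light through the first polarizer → I₁ = ½ I₀, now polarized at 44°.
I₂ = I₁ cos²(89° − 44°) = 0.5 I₀ · cos²(45°) = 0.25 I₀.
I₃ = I₂ cos²(159° − 89°) = 0.25 I₀ · cos²(70°) = 0.02924 I₀.
After rotation:
Unpolarized light through the first polarizer → I₁ = ½ I₀, now polarized at 44°.
I₂ = I₁ cos²(89° − 44°) = 0.5 I₀ · cos²(45°) = 0.25 I₀.
I₃ = I₂ cos²(135° − 89°) = 0.25 I₀ · cos²(46°) = 0.1206 I₀.
Ratio = 0.1206 / 0.02924 = 4.125.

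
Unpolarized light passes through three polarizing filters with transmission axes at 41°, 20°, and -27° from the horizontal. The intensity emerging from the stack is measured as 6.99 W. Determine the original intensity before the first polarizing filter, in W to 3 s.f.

Unpolarized light through the first polarizer → I₁ = ½ I₀, now polarized at 41°.
I₂ = I₁ cos²(20° − 41°) = 0.5 I₀ · cos²(21°) = 0.4358 I₀.
I₃ = I₂ cos²(-27° − 20°) = 0.4358 I₀ · cos²(47°) = 0.2027 I₀.
So 6.99 W = 0.2027 I₀, giving I₀ = 6.99/0.2027 = 34.49 W.

I₀ ≈ 34.5 W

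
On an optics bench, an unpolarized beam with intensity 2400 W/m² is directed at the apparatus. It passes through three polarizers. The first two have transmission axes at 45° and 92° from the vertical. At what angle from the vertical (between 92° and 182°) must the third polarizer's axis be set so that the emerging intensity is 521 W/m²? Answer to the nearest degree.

Unpolarized light through the first polarizer → I₁ = ½ I₀, now polarized at 45°.
I₂ = I₁ cos²(92° − 45°) = 0.5 I₀ · cos²(47°) = 0.2326 I₀.
Target fraction: 521 / 2400 W/m² = 0.2171 of I₀.
Need I₃/I₀ = 0.2171, so cos²(θ − 92°) = 0.2171 / 0.2326 = 0.9334.
θ − 92° = arccos(√0.9334) = 15.0°, giving θ ≈ 92 + 15.0 = 107.0°.

θ ≈ 107°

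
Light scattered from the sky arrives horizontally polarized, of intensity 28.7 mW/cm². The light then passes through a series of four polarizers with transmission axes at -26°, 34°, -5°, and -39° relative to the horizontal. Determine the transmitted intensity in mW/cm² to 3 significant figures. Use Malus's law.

By Malus's law, I₁ = 28.7 mW/cm² · cos²(26°) = 23.18 mW/cm².
I₂ = I₁ · cos²(60°) = 23.18 · 0.25 = 5.796 mW/cm².
I₃ = I₂ · cos²(39°) = 5.796 · 0.604 = 3.501 mW/cm².
I₄ = I₃ · cos²(34°) = 3.501 · 0.6873 = 2.406 mW/cm².

I ≈ 2.41 mW/cm²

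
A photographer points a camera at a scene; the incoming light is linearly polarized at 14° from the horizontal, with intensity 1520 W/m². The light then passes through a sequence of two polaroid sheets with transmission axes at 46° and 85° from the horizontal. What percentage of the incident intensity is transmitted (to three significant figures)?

≈ 43.4%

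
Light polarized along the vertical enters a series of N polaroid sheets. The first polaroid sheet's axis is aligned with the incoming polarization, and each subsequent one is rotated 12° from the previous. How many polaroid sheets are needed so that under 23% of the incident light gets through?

First polarizer is aligned with the polarization: full transmission.
Each further stage multiplies by cos²(12°) = 0.9568.
After N polarizers: T = 0.9568^(N−1). Require T < 0.23 ⇒ N−1 > ln(0.23)/ln(0.9568) = 33.26, so N−1 ≥ 34 and N = 35.
Check: N=35 gives T = 0.2226 < 0.23; N=34 gives T = 0.2326.

N = 35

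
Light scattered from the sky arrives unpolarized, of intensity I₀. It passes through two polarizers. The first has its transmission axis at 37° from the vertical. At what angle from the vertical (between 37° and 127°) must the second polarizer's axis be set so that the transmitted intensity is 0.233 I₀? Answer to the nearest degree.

θ ≈ 84°

Unpolarized light through the first polarizer → I₁ = ½ I₀, now polarized at 37°.
Need I₂/I₀ = 0.233, so cos²(θ − 37°) = 0.233 / 0.5 = 0.466.
θ − 37° = arccos(√0.466) = 46.9°, giving θ ≈ 37 + 46.9 = 83.9°.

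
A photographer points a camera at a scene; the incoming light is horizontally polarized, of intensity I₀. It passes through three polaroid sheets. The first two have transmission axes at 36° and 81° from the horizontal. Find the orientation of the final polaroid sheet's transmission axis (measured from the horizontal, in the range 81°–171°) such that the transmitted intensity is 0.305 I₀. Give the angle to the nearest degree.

θ ≈ 96°

By Malus's law, I₁ = I₀ cos²(36° − 0°) = I₀ cos²(36°) = 0.6545 I₀.
I₂ = I₁ cos²(81° − 36°) = 0.6545 I₀ · cos²(45°) = 0.3273 I₀.
Need I₃/I₀ = 0.305, so cos²(θ − 81°) = 0.305 / 0.3273 = 0.932.
θ − 81° = arccos(√0.932) = 15.1°, giving θ ≈ 81 + 15.1 = 96.1°.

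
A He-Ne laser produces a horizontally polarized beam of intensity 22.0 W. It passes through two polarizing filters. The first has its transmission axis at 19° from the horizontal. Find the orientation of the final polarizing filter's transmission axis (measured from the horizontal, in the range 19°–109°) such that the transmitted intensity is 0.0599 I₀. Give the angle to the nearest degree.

θ ≈ 94°

By Malus's law, I₁ = I₀ cos²(19° − 0°) = I₀ cos²(19°) = 0.894 I₀.
Need I₂/I₀ = 0.0599, so cos²(θ − 19°) = 0.0599 / 0.894 = 0.067.
θ − 19° = arccos(√0.067) = 75.0°, giving θ ≈ 19 + 75.0 = 94.0°.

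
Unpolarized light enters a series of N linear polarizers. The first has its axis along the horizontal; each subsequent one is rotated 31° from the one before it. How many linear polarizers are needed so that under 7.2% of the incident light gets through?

N = 8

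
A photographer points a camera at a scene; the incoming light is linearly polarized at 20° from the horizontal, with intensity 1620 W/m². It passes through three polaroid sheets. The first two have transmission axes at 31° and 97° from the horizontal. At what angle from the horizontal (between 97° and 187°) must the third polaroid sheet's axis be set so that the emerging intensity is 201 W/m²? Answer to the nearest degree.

I₁ = I₀ cos²(31° − 20°) = I₀ cos²(11°) = 0.9636 I₀.
I₂ = I₁ cos²(97° − 31°) = 0.9636 I₀ · cos²(66°) = 0.1594 I₀.
Target fraction: 201 / 1620 W/m² = 0.1241 of I₀.
Need I₃/I₀ = 0.1241, so cos²(θ − 97°) = 0.1241 / 0.1594 = 0.7783.
θ − 97° = arccos(√0.7783) = 28.1°, giving θ ≈ 97 + 28.1 = 125.1°.

θ ≈ 125°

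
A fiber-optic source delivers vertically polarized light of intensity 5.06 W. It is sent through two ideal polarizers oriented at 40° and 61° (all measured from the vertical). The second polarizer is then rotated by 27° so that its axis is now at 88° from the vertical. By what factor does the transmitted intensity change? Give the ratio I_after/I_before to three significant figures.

I_new/I_old ≈ 0.514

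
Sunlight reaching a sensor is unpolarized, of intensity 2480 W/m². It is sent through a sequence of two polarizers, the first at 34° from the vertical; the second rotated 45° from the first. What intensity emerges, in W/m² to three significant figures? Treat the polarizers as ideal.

Unpolarized light through the first polarizer → I₁ = 2480 W/m²/2 = 1240 W/m², polarized at 34°.
I₂ = I₁ · cos²(45°) = 1240 · 0.5 = 620 W/m².

I ≈ 620 W/m²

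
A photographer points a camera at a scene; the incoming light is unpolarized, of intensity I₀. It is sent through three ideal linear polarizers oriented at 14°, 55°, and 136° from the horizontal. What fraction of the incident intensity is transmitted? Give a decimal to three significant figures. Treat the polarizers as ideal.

≈ 0.00697 I₀

Unpolarized light through the first polarizer → I₁ = ½ I₀, now polarized at 14°.
I₂ = I₁ cos²(55° − 14°) = 0.5 I₀ · cos²(41°) = 0.2848 I₀.
I₃ = I₂ cos²(136° − 55°) = 0.2848 I₀ · cos²(81°) = 0.006969 I₀.
Transmitted fraction = 0.006969.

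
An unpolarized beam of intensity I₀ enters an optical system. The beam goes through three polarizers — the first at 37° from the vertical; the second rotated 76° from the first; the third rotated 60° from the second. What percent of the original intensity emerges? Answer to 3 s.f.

Unpolarized light through the first polarizer → I₁ = ½ I₀, now polarized at 37°.
I₂ = I₁ cos²(76°) = 0.5 · 0.05853 I₀ = 0.02926 I₀.
I₃ = I₂ cos²(60°) = 0.02926 · 0.25 I₀ = 0.007316 I₀.
That is 0.7316% of the incident intensity.

≈ 0.732%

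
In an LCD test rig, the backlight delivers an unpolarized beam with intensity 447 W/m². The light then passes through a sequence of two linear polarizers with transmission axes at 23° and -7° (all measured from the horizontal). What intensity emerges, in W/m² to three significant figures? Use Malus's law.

Unpolarized light through the first polarizer → I₁ = 447 W/m²/2 = 223.5 W/m², polarized at 23°.
I₂ = I₁ · cos²(30°) = 223.5 · 0.75 = 167.6 W/m².

I ≈ 168 W/m²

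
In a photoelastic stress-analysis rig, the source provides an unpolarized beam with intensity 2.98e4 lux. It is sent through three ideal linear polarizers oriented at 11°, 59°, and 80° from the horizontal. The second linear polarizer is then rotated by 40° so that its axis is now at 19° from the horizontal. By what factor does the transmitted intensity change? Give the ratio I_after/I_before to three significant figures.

Before rotation:
Unpolarized light through the first polarizer → I₁ = ½ I₀, now polarized at 11°.
I₂ = I₁ cos²(59° − 11°) = 0.5 I₀ · cos²(48°) = 0.2239 I₀.
I₃ = I₂ cos²(80° − 59°) = 0.2239 I₀ · cos²(21°) = 0.1951 I₀.
After rotation:
Unpolarized light through the first polarizer → I₁ = ½ I₀, now polarized at 11°.
I₂ = I₁ cos²(19° − 11°) = 0.5 I₀ · cos²(8°) = 0.4903 I₀.
I₃ = I₂ cos²(80° − 19°) = 0.4903 I₀ · cos²(61°) = 0.1152 I₀.
Ratio = 0.1152 / 0.1951 = 0.5906.

I_new/I_old ≈ 0.591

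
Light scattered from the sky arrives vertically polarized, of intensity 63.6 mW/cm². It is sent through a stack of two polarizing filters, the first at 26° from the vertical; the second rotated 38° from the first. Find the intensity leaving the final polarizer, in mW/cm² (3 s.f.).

I ≈ 31.9 mW/cm²

I₁ = 63.6 mW/cm² · cos²(26°) = 51.38 mW/cm².
I₂ = I₁ · cos²(38°) = 51.38 · 0.621 = 31.9 mW/cm².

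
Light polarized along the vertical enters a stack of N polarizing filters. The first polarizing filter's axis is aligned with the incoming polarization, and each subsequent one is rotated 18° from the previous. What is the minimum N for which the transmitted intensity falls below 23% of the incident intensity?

N = 16

First polarizer is aligned with the polarization: full transmission.
Each further stage multiplies by cos²(18°) = 0.9045.
After N polarizers: T = 0.9045^(N−1). Require T < 0.23 ⇒ N−1 > ln(0.23)/ln(0.9045) = 14.64, so N−1 ≥ 15 and N = 16.
Check: N=16 gives T = 0.2219 < 0.23; N=15 gives T = 0.2453.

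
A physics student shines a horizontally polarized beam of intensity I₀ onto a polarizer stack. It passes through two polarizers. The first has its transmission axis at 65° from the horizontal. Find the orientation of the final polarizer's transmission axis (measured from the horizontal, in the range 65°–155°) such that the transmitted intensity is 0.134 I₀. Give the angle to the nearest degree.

By Malus's law, I₁ = I₀ cos²(65° − 0°) = I₀ cos²(65°) = 0.1786 I₀.
Need I₂/I₀ = 0.134, so cos²(θ − 65°) = 0.134 / 0.1786 = 0.7503.
θ − 65° = arccos(√0.7503) = 30.0°, giving θ ≈ 65 + 30.0 = 95.0°.

θ ≈ 95°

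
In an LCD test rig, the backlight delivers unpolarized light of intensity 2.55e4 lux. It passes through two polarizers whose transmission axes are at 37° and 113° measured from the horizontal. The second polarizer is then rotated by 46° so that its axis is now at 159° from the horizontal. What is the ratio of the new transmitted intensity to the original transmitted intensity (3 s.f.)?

I_new/I_old ≈ 4.80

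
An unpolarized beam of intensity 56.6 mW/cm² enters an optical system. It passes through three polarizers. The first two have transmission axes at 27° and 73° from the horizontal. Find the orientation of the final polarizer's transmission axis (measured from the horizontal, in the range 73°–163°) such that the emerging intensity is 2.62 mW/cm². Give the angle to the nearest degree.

Unpolarized light through the first polarizer → I₁ = ½ I₀, now polarized at 27°.
I₂ = I₁ cos²(73° − 27°) = 0.5 I₀ · cos²(46°) = 0.2413 I₀.
Target fraction: 2.62 / 56.6 mW/cm² = 0.04629 of I₀.
Need I₃/I₀ = 0.04629, so cos²(θ − 73°) = 0.04629 / 0.2413 = 0.1919.
θ − 73° = arccos(√0.1919) = 64.0°, giving θ ≈ 73 + 64.0 = 137.0°.

θ ≈ 137°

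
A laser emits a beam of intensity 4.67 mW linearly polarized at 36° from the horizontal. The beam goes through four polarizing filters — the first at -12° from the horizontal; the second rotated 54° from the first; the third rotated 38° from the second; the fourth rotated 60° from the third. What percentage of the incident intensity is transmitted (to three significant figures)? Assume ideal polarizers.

By Malus's law, I₁ = 4.67 mW · cos²(48°) = 2.091 mW.
I₂ = I₁ · cos²(54°) = 2.091 · 0.3455 = 0.7224 mW.
I₃ = I₂ · cos²(38°) = 0.7224 · 0.621 = 0.4486 mW.
I₄ = I₃ · cos²(60°) = 0.4486 · 0.25 = 0.1121 mW.
That is 2.401% of the incident intensity.

≈ 2.40%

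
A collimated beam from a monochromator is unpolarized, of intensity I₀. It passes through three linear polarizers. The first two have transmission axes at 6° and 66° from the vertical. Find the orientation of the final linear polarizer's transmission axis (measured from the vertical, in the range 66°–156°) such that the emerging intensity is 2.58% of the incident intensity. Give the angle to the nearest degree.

θ ≈ 129°

Unpolarized light through the first polarizer → I₁ = ½ I₀, now polarized at 6°.
I₂ = I₁ cos²(66° − 6°) = 0.5 I₀ · cos²(60°) = 0.125 I₀.
Need I₃/I₀ = 0.0258, so cos²(θ − 66°) = 0.0258 / 0.125 = 0.2064.
θ − 66° = arccos(√0.2064) = 63.0°, giving θ ≈ 66 + 63.0 = 129.0°.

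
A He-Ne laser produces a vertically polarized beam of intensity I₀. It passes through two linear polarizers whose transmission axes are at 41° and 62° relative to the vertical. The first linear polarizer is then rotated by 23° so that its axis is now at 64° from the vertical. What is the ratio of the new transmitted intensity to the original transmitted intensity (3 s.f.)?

Before rotation:
By Malus's law, I₁ = I₀ cos²(41° − 0°) = I₀ cos²(41°) = 0.5696 I₀.
I₂ = I₁ cos²(62° − 41°) = 0.5696 I₀ · cos²(21°) = 0.4964 I₀.
After rotation:
I₁ = I₀ cos²(64° − 0°) = I₀ cos²(64°) = 0.1922 I₀.
I₂ = I₁ cos²(62° − 64°) = 0.1922 I₀ · cos²(2°) = 0.1919 I₀.
Ratio = 0.1919 / 0.4964 = 0.3866.

I_new/I_old ≈ 0.387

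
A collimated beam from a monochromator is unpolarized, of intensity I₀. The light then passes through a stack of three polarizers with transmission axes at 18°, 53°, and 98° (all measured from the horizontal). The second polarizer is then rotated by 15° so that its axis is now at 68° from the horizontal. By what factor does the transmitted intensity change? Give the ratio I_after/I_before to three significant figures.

I_new/I_old ≈ 0.924

Before rotation:
Unpolarized light through the first polarizer → I₁ = ½ I₀, now polarized at 18°.
I₂ = I₁ cos²(53° − 18°) = 0.5 I₀ · cos²(35°) = 0.3355 I₀.
I₃ = I₂ cos²(98° − 53°) = 0.3355 I₀ · cos²(45°) = 0.1678 I₀.
After rotation:
Unpolarized light through the first polarizer → I₁ = ½ I₀, now polarized at 18°.
I₂ = I₁ cos²(68° − 18°) = 0.5 I₀ · cos²(50°) = 0.2066 I₀.
I₃ = I₂ cos²(98° − 68°) = 0.2066 I₀ · cos²(30°) = 0.1549 I₀.
Ratio = 0.1549 / 0.1678 = 0.9236.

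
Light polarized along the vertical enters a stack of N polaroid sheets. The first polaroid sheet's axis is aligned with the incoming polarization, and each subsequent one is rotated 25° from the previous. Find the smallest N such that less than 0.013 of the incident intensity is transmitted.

First polarizer is aligned with the polarization: full transmission.
Each further stage multiplies by cos²(25°) = 0.8214.
After N polarizers: T = 0.8214^(N−1). Require T < 0.013 ⇒ N−1 > ln(0.013)/ln(0.8214) = 22.07, so N−1 ≥ 23 and N = 24.
Check: N=24 gives T = 0.01083 < 0.013; N=23 gives T = 0.01319.

N = 24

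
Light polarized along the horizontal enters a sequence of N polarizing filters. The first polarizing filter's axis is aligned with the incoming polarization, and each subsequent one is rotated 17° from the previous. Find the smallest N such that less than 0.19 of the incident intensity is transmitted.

First polarizer is aligned with the polarization: full transmission.
Each further stage multiplies by cos²(17°) = 0.9145.
After N polarizers: T = 0.9145^(N−1). Require T < 0.19 ⇒ N−1 > ln(0.19)/ln(0.9145) = 18.59, so N−1 ≥ 19 and N = 20.
Check: N=20 gives T = 0.1831 < 0.19; N=19 gives T = 0.2002.

N = 20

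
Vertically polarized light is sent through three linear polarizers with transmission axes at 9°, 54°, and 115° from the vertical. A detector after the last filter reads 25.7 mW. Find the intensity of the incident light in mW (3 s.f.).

I₀ ≈ 224 mW

By Malus's law, I₁ = I₀ cos²(9° − 0°) = I₀ cos²(9°) = 0.9755 I₀.
I₂ = I₁ cos²(54° − 9°) = 0.9755 I₀ · cos²(45°) = 0.4878 I₀.
I₃ = I₂ cos²(115° − 54°) = 0.4878 I₀ · cos²(61°) = 0.1146 I₀.
So 25.7 mW = 0.1146 I₀, giving I₀ = 25.7/0.1146 = 224.2 mW.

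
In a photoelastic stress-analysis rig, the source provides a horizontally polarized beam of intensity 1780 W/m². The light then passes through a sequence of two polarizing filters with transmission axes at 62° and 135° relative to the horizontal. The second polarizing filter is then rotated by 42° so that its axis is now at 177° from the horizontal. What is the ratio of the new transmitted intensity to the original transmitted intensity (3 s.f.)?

Before rotation:
By Malus's law, I₁ = I₀ cos²(62° − 0°) = I₀ cos²(62°) = 0.2204 I₀.
I₂ = I₁ cos²(135° − 62°) = 0.2204 I₀ · cos²(73°) = 0.01884 I₀.
After rotation:
I₁ = I₀ cos²(62° − 0°) = I₀ cos²(62°) = 0.2204 I₀.
Angle between axes 1 and 2: 65°. I₂ = 0.2204 I₀ · cos²(65°) = 0.03937 I₀.
Ratio = 0.03937 / 0.01884 = 2.089.

I_new/I_old ≈ 2.09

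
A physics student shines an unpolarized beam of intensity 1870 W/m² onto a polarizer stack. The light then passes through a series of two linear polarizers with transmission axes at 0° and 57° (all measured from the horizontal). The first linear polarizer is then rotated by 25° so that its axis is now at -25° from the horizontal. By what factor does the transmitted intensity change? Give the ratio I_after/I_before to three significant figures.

I_new/I_old ≈ 0.0653

Before rotation:
Unpolarized light through the first polarizer → I₁ = ½ I₀, now polarized at 0°.
I₂ = I₁ cos²(57° − 0°) = 0.5 I₀ · cos²(57°) = 0.1483 I₀.
After rotation:
Unpolarized light through the first polarizer → I₁ = ½ I₀, now polarized at -25°.
I₂ = I₁ cos²(57° + 25°) = 0.5 I₀ · cos²(82°) = 0.009685 I₀.
Ratio = 0.009685 / 0.1483 = 0.0653.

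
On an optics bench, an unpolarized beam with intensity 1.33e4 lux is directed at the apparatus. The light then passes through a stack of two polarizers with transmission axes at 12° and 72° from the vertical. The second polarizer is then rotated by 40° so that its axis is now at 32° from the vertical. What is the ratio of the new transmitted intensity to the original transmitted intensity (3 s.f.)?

I_new/I_old ≈ 3.53

Before rotation:
Unpolarized light through the first polarizer → I₁ = ½ I₀, now polarized at 12°.
I₂ = I₁ cos²(72° − 12°) = 0.5 I₀ · cos²(60°) = 0.125 I₀.
After rotation:
Unpolarized light through the first polarizer → I₁ = ½ I₀, now polarized at 12°.
I₂ = I₁ cos²(32° − 12°) = 0.5 I₀ · cos²(20°) = 0.4415 I₀.
Ratio = 0.4415 / 0.125 = 3.532.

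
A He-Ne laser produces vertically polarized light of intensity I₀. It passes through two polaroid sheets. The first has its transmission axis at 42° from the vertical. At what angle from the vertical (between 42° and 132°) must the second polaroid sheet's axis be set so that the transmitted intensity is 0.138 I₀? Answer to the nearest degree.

θ ≈ 102°

By Malus's law, I₁ = I₀ cos²(42° − 0°) = I₀ cos²(42°) = 0.5523 I₀.
Need I₂/I₀ = 0.138, so cos²(θ − 42°) = 0.138 / 0.5523 = 0.2499.
θ − 42° = arccos(√0.2499) = 60.0°, giving θ ≈ 42 + 60.0 = 102.0°.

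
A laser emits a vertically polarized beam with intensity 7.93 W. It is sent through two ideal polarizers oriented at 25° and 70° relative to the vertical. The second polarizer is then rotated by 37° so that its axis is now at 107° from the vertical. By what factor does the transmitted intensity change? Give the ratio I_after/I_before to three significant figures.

I_new/I_old ≈ 0.0387

Before rotation:
I₁ = I₀ cos²(25° − 0°) = I₀ cos²(25°) = 0.8214 I₀.
I₂ = I₁ cos²(70° − 25°) = 0.8214 I₀ · cos²(45°) = 0.4107 I₀.
After rotation:
I₁ = I₀ cos²(25° − 0°) = I₀ cos²(25°) = 0.8214 I₀.
I₂ = I₁ cos²(107° − 25°) = 0.8214 I₀ · cos²(82°) = 0.01591 I₀.
Ratio = 0.01591 / 0.4107 = 0.03874.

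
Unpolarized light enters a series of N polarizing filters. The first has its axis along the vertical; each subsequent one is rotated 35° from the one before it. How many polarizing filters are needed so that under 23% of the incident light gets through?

N = 3

First polarizer halves the unpolarized light: factor 1/2.
Each further stage multiplies by cos²(35°) = 0.671.
After N polarizers: T = 0.5·0.671^(N−1). Require T < 0.23 ⇒ N−1 > ln(0.23/0.5)/ln(0.671) = 1.95, so N−1 ≥ 2 and N = 3.
Check: N=3 gives T = 0.2251 < 0.23; N=2 gives T = 0.3355.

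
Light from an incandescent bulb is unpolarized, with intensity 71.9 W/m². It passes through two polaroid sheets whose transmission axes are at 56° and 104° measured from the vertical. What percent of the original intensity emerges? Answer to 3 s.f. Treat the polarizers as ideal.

Unpolarized light through the first polarizer → I₁ = 71.9 W/m²/2 = 35.95 W/m², polarized at 56°.
I₂ = I₁ · cos²(48°) = 35.95 · 0.4477 = 16.1 W/m².
That is 22.39% of the incident intensity.

≈ 22.4%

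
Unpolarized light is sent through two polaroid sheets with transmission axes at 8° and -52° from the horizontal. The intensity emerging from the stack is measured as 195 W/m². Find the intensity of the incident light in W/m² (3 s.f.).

Unpolarized light through the first polarizer → I₁ = ½ I₀, now polarized at 8°.
I₂ = I₁ cos²(-52° − 8°) = 0.5 I₀ · cos²(60°) = 0.125 I₀.
So 195 W/m² = 0.125 I₀, giving I₀ = 195/0.125 = 1560 W/m².

I₀ ≈ 1560 W/m²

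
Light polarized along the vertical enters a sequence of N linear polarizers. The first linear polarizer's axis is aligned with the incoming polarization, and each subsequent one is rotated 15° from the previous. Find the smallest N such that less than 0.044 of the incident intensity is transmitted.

First polarizer is aligned with the polarization: full transmission.
Each further stage multiplies by cos²(15°) = 0.933.
After N polarizers: T = 0.933^(N−1). Require T < 0.044 ⇒ N−1 > ln(0.044)/ln(0.933) = 45.05, so N−1 ≥ 46 and N = 47.
Check: N=47 gives T = 0.04119 < 0.044; N=46 gives T = 0.04415.

N = 47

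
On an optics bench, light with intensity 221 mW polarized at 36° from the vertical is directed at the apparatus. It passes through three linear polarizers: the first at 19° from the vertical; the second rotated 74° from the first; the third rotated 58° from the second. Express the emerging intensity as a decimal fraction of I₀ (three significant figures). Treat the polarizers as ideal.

I/I₀ ≈ 0.0195

I₁ = 221 mW · cos²(17°) = 202.1 mW.
I₂ = I₁ · cos²(74°) = 202.1 · 0.07598 = 15.36 mW.
I₃ = I₂ · cos²(58°) = 15.36 · 0.2808 = 4.312 mW.
Transmitted fraction = 0.01951.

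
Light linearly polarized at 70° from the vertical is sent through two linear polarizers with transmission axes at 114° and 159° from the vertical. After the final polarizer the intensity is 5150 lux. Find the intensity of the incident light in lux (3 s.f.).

I₀ ≈ 1.99e4 lux

I₁ = I₀ cos²(114° − 70°) = I₀ cos²(44°) = 0.5174 I₀.
I₂ = I₁ cos²(159° − 114°) = 0.5174 I₀ · cos²(45°) = 0.2587 I₀.
So 5150 lux = 0.2587 I₀, giving I₀ = 5150/0.2587 = 1.991e+04 lux.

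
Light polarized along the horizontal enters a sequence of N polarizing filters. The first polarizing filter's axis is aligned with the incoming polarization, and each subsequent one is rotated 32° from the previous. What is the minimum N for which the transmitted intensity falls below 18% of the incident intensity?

N = 7

First polarizer is aligned with the polarization: full transmission.
Each further stage multiplies by cos²(32°) = 0.7192.
After N polarizers: T = 0.7192^(N−1). Require T < 0.18 ⇒ N−1 > ln(0.18)/ln(0.7192) = 5.20, so N−1 ≥ 6 and N = 7.
Check: N=7 gives T = 0.1384 < 0.18; N=6 gives T = 0.1924.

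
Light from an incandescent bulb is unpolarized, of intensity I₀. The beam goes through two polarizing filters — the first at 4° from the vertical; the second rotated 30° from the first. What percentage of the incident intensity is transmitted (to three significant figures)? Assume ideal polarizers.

≈ 37.5%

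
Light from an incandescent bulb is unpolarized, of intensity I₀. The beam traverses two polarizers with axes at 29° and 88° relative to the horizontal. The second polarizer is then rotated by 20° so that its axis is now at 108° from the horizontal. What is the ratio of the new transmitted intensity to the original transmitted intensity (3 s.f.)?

Before rotation:
Unpolarized light through the first polarizer → I₁ = ½ I₀, now polarized at 29°.
I₂ = I₁ cos²(88° − 29°) = 0.5 I₀ · cos²(59°) = 0.1326 I₀.
After rotation:
Unpolarized light through the first polarizer → I₁ = ½ I₀, now polarized at 29°.
I₂ = I₁ cos²(108° − 29°) = 0.5 I₀ · cos²(79°) = 0.0182 I₀.
Ratio = 0.0182 / 0.1326 = 0.1373.

I_new/I_old ≈ 0.137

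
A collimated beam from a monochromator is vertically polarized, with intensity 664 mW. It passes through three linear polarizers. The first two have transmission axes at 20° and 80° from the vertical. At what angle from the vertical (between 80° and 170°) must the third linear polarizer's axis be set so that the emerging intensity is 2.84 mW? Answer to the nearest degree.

By Malus's law, I₁ = I₀ cos²(20° − 0°) = I₀ cos²(20°) = 0.883 I₀.
I₂ = I₁ cos²(80° − 20°) = 0.883 I₀ · cos²(60°) = 0.2208 I₀.
Target fraction: 2.84 / 664 mW = 0.004277 of I₀.
Need I₃/I₀ = 0.004277, so cos²(θ − 80°) = 0.004277 / 0.2208 = 0.01937.
θ − 80° = arccos(√0.01937) = 82.0°, giving θ ≈ 80 + 82.0 = 162.0°.

θ ≈ 162°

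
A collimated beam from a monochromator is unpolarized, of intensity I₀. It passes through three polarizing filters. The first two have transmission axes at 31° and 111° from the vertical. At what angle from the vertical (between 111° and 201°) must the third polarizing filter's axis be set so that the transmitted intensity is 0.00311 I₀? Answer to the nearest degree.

Unpolarized light through the first polarizer → I₁ = ½ I₀, now polarized at 31°.
I₂ = I₁ cos²(111° − 31°) = 0.5 I₀ · cos²(80°) = 0.01508 I₀.
Need I₃/I₀ = 0.00311, so cos²(θ − 111°) = 0.00311 / 0.01508 = 0.2063.
θ − 111° = arccos(√0.2063) = 63.0°, giving θ ≈ 111 + 63.0 = 174.0°.

θ ≈ 174°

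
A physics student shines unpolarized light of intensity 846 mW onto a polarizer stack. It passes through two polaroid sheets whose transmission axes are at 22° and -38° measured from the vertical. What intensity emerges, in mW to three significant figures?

Unpolarized light through the first polarizer → I₁ = 846 mW/2 = 423 mW, polarized at 22°.
I₂ = I₁ · cos²(60°) = 423 · 0.25 = 105.8 mW.

I ≈ 106 mW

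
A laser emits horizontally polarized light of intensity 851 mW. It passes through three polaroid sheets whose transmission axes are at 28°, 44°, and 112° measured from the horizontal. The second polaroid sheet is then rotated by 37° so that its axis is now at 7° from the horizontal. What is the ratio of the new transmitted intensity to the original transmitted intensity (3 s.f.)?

Before rotation:
I₁ = I₀ cos²(28° − 0°) = I₀ cos²(28°) = 0.7796 I₀.
I₂ = I₁ cos²(44° − 28°) = 0.7796 I₀ · cos²(16°) = 0.7204 I₀.
I₃ = I₂ cos²(112° − 44°) = 0.7204 I₀ · cos²(68°) = 0.1011 I₀.
After rotation:
I₁ = I₀ cos²(28° − 0°) = I₀ cos²(28°) = 0.7796 I₀.
I₂ = I₁ cos²(7° − 28°) = 0.7796 I₀ · cos²(21°) = 0.6795 I₀.
Angle between axes 2 and 3: 75°. I₃ = 0.6795 I₀ · cos²(75°) = 0.04552 I₀.
Ratio = 0.04552 / 0.1011 = 0.4503.

I_new/I_old ≈ 0.450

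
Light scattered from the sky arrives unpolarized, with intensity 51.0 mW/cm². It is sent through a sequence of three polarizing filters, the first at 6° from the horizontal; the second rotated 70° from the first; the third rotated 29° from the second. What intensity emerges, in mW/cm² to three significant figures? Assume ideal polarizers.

I ≈ 2.28 mW/cm²

Unpolarized light through the first polarizer → I₁ = 51.0 mW/cm²/2 = 25.5 mW/cm², polarized at 6°.
I₂ = I₁ · cos²(70°) = 25.5 · 0.117 = 2.983 mW/cm².
I₃ = I₂ · cos²(29°) = 2.983 · 0.765 = 2.282 mW/cm².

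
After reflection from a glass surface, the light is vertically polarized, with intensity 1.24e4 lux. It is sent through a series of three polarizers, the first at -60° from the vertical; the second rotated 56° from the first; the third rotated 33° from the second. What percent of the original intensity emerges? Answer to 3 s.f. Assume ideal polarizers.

≈ 5.50%

I₁ = 1.24e4 lux · cos²(60°) = 3100 lux.
I₂ = I₁ · cos²(56°) = 3100 · 0.3127 = 969.4 lux.
I₃ = I₂ · cos²(33°) = 969.4 · 0.7034 = 681.8 lux.
That is 5.499% of the incident intensity.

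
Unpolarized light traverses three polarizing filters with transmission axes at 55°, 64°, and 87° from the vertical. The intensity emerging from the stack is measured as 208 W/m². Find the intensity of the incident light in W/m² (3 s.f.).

I₀ ≈ 503 W/m²

Unpolarized light through the first polarizer → I₁ = ½ I₀, now polarized at 55°.
I₂ = I₁ cos²(64° − 55°) = 0.5 I₀ · cos²(9°) = 0.4878 I₀.
I₃ = I₂ cos²(87° − 64°) = 0.4878 I₀ · cos²(23°) = 0.4133 I₀.
So 208 W/m² = 0.4133 I₀, giving I₀ = 208/0.4133 = 503.3 W/m².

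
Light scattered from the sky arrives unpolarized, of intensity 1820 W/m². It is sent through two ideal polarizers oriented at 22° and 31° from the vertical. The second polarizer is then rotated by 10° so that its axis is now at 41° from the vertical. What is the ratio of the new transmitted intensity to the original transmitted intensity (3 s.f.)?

I_new/I_old ≈ 0.916

Before rotation:
Unpolarized light through the first polarizer → I₁ = ½ I₀, now polarized at 22°.
I₂ = I₁ cos²(31° − 22°) = 0.5 I₀ · cos²(9°) = 0.4878 I₀.
After rotation:
Unpolarized light through the first polarizer → I₁ = ½ I₀, now polarized at 22°.
I₂ = I₁ cos²(41° − 22°) = 0.5 I₀ · cos²(19°) = 0.447 I₀.
Ratio = 0.447 / 0.4878 = 0.9164.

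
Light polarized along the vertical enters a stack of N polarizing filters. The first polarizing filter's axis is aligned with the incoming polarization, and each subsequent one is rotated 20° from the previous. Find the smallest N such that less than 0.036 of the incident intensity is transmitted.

First polarizer is aligned with the polarization: full transmission.
Each further stage multiplies by cos²(20°) = 0.883.
After N polarizers: T = 0.883^(N−1). Require T < 0.036 ⇒ N−1 > ln(0.036)/ln(0.883) = 26.72, so N−1 ≥ 27 and N = 28.
Check: N=28 gives T = 0.03477 < 0.036; N=27 gives T = 0.03938.

N = 28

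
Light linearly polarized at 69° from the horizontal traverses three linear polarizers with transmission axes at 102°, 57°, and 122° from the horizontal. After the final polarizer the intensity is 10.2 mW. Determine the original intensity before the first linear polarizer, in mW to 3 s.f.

I₀ ≈ 162 mW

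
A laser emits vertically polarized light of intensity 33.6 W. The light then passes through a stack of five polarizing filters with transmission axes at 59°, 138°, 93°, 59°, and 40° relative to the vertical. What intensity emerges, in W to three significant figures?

I₁ = 33.6 W · cos²(59°) = 8.913 W.
I₂ = I₁ · cos²(79°) = 8.913 · 0.03641 = 0.3245 W.
I₃ = I₂ · cos²(45°) = 0.3245 · 0.5 = 0.1623 W.
I₄ = I₃ · cos²(34°) = 0.1623 · 0.6873 = 0.1115 W.
I₅ = I₄ · cos²(19°) = 0.1115 · 0.894 = 0.0997 W.

I ≈ 0.0997 W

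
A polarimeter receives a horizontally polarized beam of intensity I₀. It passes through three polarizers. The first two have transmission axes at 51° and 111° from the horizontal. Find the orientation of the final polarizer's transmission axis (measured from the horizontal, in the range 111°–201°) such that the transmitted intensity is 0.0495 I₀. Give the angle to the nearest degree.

θ ≈ 156°

I₁ = I₀ cos²(51° − 0°) = I₀ cos²(51°) = 0.396 I₀.
I₂ = I₁ cos²(111° − 51°) = 0.396 I₀ · cos²(60°) = 0.09901 I₀.
Need I₃/I₀ = 0.0495, so cos²(θ − 111°) = 0.0495 / 0.09901 = 0.4999.
θ − 111° = arccos(√0.4999) = 45.0°, giving θ ≈ 111 + 45.0 = 156.0°.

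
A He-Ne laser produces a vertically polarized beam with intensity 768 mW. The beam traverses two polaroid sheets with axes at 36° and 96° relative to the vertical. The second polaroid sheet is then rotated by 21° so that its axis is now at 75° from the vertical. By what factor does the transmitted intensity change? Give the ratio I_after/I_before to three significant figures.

Before rotation:
By Malus's law, I₁ = I₀ cos²(36° − 0°) = I₀ cos²(36°) = 0.6545 I₀.
I₂ = I₁ cos²(96° − 36°) = 0.6545 I₀ · cos²(60°) = 0.1636 I₀.
After rotation:
I₁ = I₀ cos²(36° − 0°) = I₀ cos²(36°) = 0.6545 I₀.
I₂ = I₁ cos²(75° − 36°) = 0.6545 I₀ · cos²(39°) = 0.3953 I₀.
Ratio = 0.3953 / 0.1636 = 2.416.

I_new/I_old ≈ 2.42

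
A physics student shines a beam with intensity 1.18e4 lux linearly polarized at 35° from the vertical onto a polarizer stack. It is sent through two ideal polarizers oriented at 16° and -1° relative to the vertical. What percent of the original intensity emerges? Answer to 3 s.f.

I₁ = 1.18e4 lux · cos²(19°) = 1.055e+04 lux.
I₂ = I₁ · cos²(17°) = 1.055e+04 · 0.9145 = 9647 lux.
That is 81.76% of the incident intensity.

≈ 81.8%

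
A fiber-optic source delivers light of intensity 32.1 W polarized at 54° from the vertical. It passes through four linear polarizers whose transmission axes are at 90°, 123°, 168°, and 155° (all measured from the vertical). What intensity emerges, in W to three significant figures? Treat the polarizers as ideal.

I₁ = 32.1 W · cos²(36°) = 21.01 W.
I₂ = I₁ · cos²(33°) = 21.01 · 0.7034 = 14.78 W.
I₃ = I₂ · cos²(45°) = 14.78 · 0.5 = 7.389 W.
I₄ = I₃ · cos²(13°) = 7.389 · 0.9494 = 7.015 W.

I ≈ 7.01 W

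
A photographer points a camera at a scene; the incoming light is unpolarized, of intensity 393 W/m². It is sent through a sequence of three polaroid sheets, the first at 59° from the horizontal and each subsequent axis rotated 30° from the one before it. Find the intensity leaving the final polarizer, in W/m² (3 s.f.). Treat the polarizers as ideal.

I ≈ 111 W/m²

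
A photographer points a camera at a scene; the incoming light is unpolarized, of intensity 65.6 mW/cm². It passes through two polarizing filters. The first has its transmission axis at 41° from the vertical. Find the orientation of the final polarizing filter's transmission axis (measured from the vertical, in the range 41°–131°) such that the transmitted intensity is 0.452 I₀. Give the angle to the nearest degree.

Unpolarized light through the first polarizer → I₁ = ½ I₀, now polarized at 41°.
Need I₂/I₀ = 0.452, so cos²(θ − 41°) = 0.452 / 0.5 = 0.904.
θ − 41° = arccos(√0.904) = 18.0°, giving θ ≈ 41 + 18.0 = 59.0°.

θ ≈ 59°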